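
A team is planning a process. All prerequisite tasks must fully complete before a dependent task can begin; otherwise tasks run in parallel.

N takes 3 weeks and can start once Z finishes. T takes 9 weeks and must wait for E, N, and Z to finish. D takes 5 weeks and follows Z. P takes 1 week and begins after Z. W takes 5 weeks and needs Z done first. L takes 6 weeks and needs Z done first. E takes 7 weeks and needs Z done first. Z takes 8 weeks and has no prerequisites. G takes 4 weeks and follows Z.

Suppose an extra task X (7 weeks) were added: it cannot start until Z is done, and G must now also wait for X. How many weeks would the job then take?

24

Originally the job takes 24 weeks.
With X inserted, G now waits for max(Z, X).
New critical path: Z→E→T = 8+7+9 = 24 ⇒ 24 weeks.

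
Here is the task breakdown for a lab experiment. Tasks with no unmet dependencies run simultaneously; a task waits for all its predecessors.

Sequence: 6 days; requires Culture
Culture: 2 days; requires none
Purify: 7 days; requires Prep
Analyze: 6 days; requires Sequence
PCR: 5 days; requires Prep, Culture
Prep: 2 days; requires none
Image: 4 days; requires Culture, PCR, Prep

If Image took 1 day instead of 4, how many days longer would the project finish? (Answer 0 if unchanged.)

0

Actual critical path: Culture→Sequence→Analyze = 2+6+6 = 14 ⇒ 14 days.
Image has 3 days of float (longest path through it is 11).
No other chain overtakes it, so the finish is 14 days.
Change in finish: 14 − 14 = +0 days.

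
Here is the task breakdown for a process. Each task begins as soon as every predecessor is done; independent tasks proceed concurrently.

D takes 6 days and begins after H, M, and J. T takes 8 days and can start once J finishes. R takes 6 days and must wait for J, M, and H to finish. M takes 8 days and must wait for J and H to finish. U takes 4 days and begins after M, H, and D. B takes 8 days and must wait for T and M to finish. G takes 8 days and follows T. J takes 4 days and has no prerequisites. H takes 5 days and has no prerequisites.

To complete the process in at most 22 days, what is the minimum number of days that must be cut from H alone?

Current finish: 23 days; target: 22.
H is on every critical path, so each day cut from H cuts the finish by one (this holds down to a finish of 22).
Need 23 − 22 = 1 day off H → H becomes 4 days, finish becomes 22.

1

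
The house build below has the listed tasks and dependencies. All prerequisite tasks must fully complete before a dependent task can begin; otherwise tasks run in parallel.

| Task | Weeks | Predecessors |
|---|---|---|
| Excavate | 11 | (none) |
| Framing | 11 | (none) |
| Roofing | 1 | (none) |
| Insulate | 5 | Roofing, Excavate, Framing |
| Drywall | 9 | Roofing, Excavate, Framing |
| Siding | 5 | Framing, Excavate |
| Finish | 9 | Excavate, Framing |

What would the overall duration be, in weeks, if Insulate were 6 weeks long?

Critical path before the change: Excavate→Drywall = 11+9 = 20 giving 20 weeks.
The longest path through Insulate is only 16 weeks, so Insulate has float 4.
That remains the longest chain; total 20 weeks.

20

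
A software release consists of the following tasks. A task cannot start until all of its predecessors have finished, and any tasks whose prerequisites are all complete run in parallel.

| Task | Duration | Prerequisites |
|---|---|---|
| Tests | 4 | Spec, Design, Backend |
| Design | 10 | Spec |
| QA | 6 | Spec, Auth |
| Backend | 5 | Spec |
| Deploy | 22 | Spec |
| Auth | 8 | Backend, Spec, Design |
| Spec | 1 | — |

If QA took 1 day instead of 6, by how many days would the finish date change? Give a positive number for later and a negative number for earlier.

-2

Baseline: Spec→Design→Auth→QA = 1+10+8+6 = 25 → 25 days.
QA is on the critical path; changing it to 1 makes that path 20 days.
The binding chain switches to Spec→Deploy = 1+22 = 23; finish 23 days.
Change in finish: 23 − 25 = -2 days.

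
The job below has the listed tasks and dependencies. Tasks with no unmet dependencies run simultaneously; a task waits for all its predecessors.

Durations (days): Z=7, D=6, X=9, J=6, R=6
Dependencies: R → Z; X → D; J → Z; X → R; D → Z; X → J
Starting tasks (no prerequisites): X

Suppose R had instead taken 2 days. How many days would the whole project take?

Actual critical path: X→R→Z = 9+6+7 = 22 ⇒ 22 days.
Since R is critical, the -4 change carries straight to that chain (now 18 days).
New critical path: X→J→Z = 9+6+7 = 22 ⇒ 22 days.

22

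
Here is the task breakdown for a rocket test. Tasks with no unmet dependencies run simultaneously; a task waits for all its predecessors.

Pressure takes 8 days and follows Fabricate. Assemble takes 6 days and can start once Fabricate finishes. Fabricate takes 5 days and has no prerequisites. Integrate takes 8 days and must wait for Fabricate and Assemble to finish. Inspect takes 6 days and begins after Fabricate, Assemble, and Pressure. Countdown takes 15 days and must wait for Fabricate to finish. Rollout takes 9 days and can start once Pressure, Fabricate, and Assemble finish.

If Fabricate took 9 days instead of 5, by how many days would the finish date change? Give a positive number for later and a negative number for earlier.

4

Actual critical path: Fabricate→Pressure→Rollout = 5+8+9 = 22 ⇒ 22 days.
Since Fabricate is critical, the +4 change carries straight to that chain (now 26 days).
No other chain overtakes it, so the finish is 26 days.
Change in finish: 26 − 22 = +4 days.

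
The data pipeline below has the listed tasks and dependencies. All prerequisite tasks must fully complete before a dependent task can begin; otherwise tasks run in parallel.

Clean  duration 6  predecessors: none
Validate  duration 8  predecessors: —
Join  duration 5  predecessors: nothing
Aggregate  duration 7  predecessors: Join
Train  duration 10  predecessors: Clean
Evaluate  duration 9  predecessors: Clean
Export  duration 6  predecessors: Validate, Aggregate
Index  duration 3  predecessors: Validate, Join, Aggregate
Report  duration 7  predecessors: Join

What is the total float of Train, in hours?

2

The longest chain is Join→Aggregate→Export = 5+7+6 = 18; overall finish 18 hours.
The longest chain containing Train totals 16 hours.
Slack of Train = 8 − 6 = 2 hours.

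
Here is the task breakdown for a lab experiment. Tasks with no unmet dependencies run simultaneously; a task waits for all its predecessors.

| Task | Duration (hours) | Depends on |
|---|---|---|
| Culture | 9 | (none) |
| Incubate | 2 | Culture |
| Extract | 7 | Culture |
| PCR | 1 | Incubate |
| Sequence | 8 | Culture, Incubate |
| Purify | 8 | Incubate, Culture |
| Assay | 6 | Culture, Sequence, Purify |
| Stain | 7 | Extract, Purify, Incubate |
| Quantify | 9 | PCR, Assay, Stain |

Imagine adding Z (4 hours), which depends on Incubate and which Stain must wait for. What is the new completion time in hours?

Originally the schedule takes 35 hours.
With Z inserted, Stain now waits for max(Extract, Purify, Incubate, Z).
New critical path: Culture→Incubate→Purify→Stain→Quantify = 9+2+8+7+9 = 35 ⇒ 35 hours.

35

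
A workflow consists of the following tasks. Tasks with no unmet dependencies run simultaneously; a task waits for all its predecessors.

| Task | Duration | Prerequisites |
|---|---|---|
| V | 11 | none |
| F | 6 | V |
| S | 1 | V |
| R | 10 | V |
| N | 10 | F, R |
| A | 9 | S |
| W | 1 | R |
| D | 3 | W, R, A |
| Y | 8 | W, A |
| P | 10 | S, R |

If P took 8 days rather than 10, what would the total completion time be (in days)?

31

As given, the longest chain is V→R→P = 11+10+10 = 31, so the finish is 31 days.
P lies on that path, so at 8 days the path becomes 29 days.
New critical path: V→R→N = 11+10+10 = 31 ⇒ 31 days.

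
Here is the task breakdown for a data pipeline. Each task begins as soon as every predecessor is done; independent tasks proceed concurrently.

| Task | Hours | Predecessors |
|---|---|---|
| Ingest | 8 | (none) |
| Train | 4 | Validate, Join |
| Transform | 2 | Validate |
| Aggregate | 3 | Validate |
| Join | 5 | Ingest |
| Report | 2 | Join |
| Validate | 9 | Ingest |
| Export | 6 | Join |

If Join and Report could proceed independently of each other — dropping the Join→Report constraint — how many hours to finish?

21

Original critical path: Ingest→Validate→Train = 8+9+4 = 21 ⇒ 21 hours.
Without Join→Report, Report's earliest start moves from 13 to 0.
The longest chain is now Ingest→Validate→Train = 8+9+4 = 21, so the data pipeline takes 21 hours.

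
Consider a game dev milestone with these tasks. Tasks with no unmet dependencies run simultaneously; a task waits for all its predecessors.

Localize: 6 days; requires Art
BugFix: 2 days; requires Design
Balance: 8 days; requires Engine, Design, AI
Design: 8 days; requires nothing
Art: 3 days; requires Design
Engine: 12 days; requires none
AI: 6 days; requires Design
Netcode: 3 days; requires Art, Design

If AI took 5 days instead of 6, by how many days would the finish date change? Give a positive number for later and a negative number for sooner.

-1

Actual critical path: Design→AI→Balance = 8+6+8 = 22 ⇒ 22 days.
Since AI is critical, the -1 change carries straight to that chain (now 21 days).
No other chain overtakes it, so the finish is 21 days.
Change in finish: 21 − 22 = -1 days.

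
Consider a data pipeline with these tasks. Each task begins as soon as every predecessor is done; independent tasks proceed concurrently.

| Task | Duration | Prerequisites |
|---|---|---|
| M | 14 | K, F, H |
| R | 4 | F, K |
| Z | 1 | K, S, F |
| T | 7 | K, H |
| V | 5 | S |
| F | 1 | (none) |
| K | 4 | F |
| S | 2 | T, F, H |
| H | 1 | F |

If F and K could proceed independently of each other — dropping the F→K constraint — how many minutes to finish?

18

With the dependency in place, F→K→T→S→V = 1+4+7+2+5 = 19 sets the finish at 19 minutes.
Without F→K, K's earliest start moves from 1 to 0.
New critical path: K→T→S→V = 4+7+2+5 = 18 ⇒ 18 minutes.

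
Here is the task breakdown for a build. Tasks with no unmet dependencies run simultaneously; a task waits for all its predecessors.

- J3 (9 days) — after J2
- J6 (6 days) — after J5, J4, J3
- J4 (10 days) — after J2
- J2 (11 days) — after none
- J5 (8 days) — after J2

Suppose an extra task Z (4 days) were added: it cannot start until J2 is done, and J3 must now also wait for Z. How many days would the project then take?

30

Originally the project takes 27 days.
With Z inserted, J3 now waits for max(J2, Z).
New critical path: J2→Z→J3→J6 = 11+4+9+6 = 30 ⇒ 30 days.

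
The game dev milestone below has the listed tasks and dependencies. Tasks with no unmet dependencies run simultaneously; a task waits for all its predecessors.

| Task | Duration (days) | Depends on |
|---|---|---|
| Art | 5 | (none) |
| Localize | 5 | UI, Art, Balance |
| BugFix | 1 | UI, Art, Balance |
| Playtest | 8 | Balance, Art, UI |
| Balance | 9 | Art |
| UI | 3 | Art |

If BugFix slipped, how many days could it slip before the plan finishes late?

Art→Balance→Playtest = 5+9+8 = 22 sets the makespan at 22 days.
BugFix finishes as early as 15 and must finish by 22.
Slack of BugFix = 21 − 14 = 7 days.

7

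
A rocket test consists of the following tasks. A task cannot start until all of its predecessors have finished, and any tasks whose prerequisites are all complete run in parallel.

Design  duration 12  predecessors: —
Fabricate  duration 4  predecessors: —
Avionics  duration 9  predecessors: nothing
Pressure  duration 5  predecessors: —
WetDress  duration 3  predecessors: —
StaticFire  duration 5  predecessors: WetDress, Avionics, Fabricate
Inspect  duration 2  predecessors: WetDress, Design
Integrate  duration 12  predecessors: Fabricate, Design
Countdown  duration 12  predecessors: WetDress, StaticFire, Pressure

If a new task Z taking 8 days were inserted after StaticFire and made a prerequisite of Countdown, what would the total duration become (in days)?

34

Originally the job takes 26 days.
With Z inserted, Countdown now waits for max(WetDress, StaticFire, Pressure, Z).
New critical path: Avionics→StaticFire→Z→Countdown = 9+5+8+12 = 34 ⇒ 34 days.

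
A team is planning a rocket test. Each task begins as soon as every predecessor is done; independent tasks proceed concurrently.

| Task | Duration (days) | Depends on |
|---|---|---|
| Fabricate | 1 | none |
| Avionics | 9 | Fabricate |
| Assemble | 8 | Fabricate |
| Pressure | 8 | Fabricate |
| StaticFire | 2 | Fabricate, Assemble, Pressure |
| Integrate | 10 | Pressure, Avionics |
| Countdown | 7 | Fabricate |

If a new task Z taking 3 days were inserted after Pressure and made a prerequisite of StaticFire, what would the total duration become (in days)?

20

Originally the project takes 20 days.
With Z inserted, StaticFire now waits for max(Fabricate, Assemble, Pressure, Z).
New critical path: Fabricate→Avionics→Integrate = 1+9+10 = 20 ⇒ 20 days.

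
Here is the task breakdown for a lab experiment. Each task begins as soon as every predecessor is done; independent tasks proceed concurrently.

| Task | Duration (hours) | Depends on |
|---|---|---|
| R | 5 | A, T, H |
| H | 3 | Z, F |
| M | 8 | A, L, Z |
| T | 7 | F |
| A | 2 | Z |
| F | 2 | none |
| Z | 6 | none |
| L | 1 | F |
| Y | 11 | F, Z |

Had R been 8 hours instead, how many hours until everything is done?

17

Critical path before the change: Z→Y = 6+11 = 17 giving 17 hours.
R has 3 hours of float (longest path through it is 14).
The binding chain switches to F→T→R = 2+7+8 = 17; finish 17 hours.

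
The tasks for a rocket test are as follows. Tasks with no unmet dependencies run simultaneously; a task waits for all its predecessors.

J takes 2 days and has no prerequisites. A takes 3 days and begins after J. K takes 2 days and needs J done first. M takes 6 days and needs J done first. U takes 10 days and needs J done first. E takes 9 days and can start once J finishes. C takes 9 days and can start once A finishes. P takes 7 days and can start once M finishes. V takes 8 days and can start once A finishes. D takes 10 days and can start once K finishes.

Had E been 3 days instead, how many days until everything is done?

15

As given, the longest chain is J→M→P = 2+6+7 = 15, so the finish is 15 days.
E has 4 days of float (longest path through it is 11).
The critical path is still J→M→P; finish is now 15 days.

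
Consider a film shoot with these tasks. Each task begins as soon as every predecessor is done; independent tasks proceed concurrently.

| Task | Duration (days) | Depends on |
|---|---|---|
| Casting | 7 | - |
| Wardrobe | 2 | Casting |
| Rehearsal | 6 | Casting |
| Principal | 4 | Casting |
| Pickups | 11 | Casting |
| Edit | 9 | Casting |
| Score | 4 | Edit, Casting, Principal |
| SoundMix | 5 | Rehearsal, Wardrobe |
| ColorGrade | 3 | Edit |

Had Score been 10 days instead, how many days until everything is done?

Actual critical path: Casting→Edit→Score = 7+9+4 = 20 ⇒ 20 days.
Score is on the critical path; changing it to 10 makes that path 26 days.
No other chain overtakes it, so the finish is 26 days.

26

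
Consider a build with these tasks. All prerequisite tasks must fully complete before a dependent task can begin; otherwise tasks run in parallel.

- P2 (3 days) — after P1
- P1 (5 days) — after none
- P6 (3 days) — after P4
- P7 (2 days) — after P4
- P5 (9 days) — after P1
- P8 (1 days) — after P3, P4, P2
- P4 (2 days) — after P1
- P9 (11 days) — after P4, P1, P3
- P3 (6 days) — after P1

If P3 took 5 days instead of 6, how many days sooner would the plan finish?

Critical path before the change: P1→P3→P9 = 5+6+11 = 22 giving 22 days.
P3 is on the critical path; changing it to 5 makes that path 21 days.
That remains the longest chain; total 21 days.
Change in finish: 21 − 22 = -1 days.

1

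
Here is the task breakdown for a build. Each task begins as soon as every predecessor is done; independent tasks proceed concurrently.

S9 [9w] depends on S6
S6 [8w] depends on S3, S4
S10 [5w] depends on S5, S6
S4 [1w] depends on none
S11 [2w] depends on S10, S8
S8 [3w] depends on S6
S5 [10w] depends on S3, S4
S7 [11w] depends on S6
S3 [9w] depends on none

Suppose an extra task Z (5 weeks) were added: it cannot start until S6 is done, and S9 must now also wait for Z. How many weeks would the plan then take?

Originally the plan takes 28 weeks.
With Z inserted, S9 now waits for max(S6, Z).
New critical path: S3→S6→Z→S9 = 9+8+5+9 = 31 ⇒ 31 weeks.

31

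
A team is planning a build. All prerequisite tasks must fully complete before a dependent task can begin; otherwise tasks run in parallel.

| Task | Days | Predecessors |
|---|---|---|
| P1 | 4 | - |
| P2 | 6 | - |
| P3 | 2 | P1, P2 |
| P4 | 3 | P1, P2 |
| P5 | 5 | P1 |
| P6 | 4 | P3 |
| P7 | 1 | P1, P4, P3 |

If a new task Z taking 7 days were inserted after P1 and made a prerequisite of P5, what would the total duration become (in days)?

16

Originally the project takes 12 days.
With Z inserted, P5 now waits for max(P1, Z).
New critical path: P1→Z→P5 = 4+7+5 = 16 ⇒ 16 days.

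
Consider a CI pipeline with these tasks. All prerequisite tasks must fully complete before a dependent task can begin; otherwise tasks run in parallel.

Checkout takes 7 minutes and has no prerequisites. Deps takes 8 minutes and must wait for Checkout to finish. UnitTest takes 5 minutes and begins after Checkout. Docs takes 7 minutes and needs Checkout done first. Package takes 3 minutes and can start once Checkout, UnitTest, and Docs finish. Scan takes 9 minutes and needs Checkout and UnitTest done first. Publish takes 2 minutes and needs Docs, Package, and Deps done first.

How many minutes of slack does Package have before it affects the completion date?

Checkout→UnitTest→Scan = 7+5+9 = 21 sets the makespan at 21 minutes.
Package finishes as early as 17 and must finish by 19.
Slack of Package = 16 − 14 = 2 minutes.

2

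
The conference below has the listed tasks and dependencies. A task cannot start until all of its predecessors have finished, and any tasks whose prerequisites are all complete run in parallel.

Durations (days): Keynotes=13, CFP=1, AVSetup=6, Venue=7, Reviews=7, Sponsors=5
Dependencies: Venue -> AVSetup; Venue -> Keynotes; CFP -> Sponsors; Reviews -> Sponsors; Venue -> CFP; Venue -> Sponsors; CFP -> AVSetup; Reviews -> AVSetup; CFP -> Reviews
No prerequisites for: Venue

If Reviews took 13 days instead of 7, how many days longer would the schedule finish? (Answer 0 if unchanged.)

Baseline: Venue→CFP→Reviews→AVSetup = 7+1+7+6 = 21 → 21 days.
Reviews is on the critical path; changing it to 13 makes that path 27 days.
No other chain overtakes it, so the finish is 27 days.
Change in finish: 27 − 21 = +6 days.

6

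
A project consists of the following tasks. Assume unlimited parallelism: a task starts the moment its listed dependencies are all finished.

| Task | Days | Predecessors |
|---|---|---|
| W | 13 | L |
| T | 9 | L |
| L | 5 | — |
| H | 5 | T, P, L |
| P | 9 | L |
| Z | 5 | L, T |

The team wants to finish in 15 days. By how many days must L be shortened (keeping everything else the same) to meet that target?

Current finish: 19 days; target: 15.
L is on every critical path, so each day cut from L cuts the finish by one (this holds down to a finish of 15).
Need 19 − 15 = 4 days off L → L becomes 1 day, finish becomes 15.

4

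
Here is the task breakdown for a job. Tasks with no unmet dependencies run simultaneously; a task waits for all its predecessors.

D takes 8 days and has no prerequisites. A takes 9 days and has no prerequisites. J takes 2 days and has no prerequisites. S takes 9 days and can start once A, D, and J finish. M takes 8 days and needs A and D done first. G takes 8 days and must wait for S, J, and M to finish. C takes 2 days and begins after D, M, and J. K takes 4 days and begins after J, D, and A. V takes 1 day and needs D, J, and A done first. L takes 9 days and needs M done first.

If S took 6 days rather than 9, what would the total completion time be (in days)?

The binding path is A→S→G = 9+9+8 = 26; finish at 26 days.
S lies on that path, so at 6 days the path becomes 23 days.
Now A→M→L = 9+8+9 = 26 is longest, so the finish becomes 26 days.

26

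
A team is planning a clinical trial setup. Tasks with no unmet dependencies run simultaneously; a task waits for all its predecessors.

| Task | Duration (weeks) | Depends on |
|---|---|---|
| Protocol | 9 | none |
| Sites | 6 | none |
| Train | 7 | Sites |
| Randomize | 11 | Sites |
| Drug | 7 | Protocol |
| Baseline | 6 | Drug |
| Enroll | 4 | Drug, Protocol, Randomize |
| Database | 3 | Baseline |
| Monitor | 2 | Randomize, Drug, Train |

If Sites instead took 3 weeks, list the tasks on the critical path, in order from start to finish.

Protocol, Drug, Baseline, Database

Actual critical path: Protocol→Drug→Baseline→Database = 9+7+6+3 = 25 ⇒ 25 weeks.
The longest path through Sites is only 21 weeks, so Sites has float 4.
No other chain overtakes it, so the finish is 25 weeks.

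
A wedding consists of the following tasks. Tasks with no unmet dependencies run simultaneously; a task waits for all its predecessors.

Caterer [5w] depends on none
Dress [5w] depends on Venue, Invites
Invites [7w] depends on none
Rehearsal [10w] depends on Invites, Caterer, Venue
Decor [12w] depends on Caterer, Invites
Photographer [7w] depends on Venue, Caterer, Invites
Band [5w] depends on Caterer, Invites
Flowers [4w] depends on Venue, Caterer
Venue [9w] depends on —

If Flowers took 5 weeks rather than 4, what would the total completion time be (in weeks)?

Actual critical path: Venue→Rehearsal = 9+10 = 19 ⇒ 19 weeks.
Flowers is off the critical path — its longest chain is 13 weeks, giving 6 of slack.
That remains the longest chain; total 19 weeks.

19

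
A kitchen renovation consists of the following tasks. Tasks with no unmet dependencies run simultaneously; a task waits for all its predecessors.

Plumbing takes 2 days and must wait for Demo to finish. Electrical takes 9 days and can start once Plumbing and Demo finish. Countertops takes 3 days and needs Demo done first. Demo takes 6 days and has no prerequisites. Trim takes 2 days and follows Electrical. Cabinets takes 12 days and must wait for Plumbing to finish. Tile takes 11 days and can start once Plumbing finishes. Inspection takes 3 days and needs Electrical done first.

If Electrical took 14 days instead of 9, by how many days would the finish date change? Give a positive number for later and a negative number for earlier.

5

Actual critical path: Demo→Plumbing→Electrical→Inspection = 6+2+9+3 = 20 ⇒ 20 days.
Electrical lies on that path, so at 14 days the path becomes 25 days.
The critical path is still Demo→Plumbing→Electrical→Inspection; finish is now 25 days.
Change in finish: 25 − 20 = +5 days.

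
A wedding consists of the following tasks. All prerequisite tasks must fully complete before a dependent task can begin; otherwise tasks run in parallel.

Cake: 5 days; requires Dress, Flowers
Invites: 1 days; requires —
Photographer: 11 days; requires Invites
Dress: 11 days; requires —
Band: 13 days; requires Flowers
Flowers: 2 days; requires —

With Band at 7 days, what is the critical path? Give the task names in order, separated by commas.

Dress, Cake

The binding path is Dress→Cake = 11+5 = 16; finish at 16 days.
Band is off the critical path — its longest chain is 15 days, giving 1 of slack.
That remains the longest chain; total 16 days.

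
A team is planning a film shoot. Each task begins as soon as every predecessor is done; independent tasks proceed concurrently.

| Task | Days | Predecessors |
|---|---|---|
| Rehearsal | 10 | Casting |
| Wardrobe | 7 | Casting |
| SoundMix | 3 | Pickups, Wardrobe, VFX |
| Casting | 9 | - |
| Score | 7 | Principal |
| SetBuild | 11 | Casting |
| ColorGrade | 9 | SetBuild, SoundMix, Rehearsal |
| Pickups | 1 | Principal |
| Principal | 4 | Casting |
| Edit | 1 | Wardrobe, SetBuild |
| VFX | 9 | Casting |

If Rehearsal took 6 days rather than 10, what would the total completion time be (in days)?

The binding path is Casting→VFX→SoundMix→ColorGrade = 9+9+3+9 = 30; finish at 30 days.
Rehearsal is off the critical path — its longest chain is 28 days, giving 2 of slack.
That remains the longest chain; total 30 days.

30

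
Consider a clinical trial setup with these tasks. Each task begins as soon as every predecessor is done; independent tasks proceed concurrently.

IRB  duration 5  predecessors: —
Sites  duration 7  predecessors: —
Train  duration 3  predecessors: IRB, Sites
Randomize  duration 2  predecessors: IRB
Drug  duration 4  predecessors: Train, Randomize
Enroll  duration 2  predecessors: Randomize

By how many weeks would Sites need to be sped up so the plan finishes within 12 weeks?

2

Current finish: 14 weeks; target: 12.
Sites is on every critical path, so each week cut from Sites cuts the finish by one (this holds down to a finish of 12).
Need 14 − 12 = 2 weeks off Sites → Sites becomes 5 weeks, finish becomes 12.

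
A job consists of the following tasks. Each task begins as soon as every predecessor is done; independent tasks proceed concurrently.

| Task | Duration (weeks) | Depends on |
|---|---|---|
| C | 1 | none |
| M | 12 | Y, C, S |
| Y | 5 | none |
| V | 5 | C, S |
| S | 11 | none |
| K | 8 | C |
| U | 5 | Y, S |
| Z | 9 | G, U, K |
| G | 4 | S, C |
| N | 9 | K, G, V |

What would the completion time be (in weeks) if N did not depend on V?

25

Original critical path: S→U→Z = 11+5+9 = 25 ⇒ 25 weeks.
Without V→N, N's earliest start moves from 16 to 15.
After: S→U→Z = 11+5+9 = 25 → 25 weeks.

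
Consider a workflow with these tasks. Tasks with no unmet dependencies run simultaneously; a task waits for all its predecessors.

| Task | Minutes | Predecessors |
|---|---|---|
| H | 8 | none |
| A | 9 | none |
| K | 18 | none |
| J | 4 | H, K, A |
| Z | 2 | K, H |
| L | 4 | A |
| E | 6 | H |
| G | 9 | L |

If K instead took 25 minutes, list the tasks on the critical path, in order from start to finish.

K, J

The binding path is K→J = 18+4 = 22; finish at 22 minutes.
K lies on that path, so at 25 minutes the path becomes 29 minutes.
No other chain overtakes it, so the finish is 29 minutes.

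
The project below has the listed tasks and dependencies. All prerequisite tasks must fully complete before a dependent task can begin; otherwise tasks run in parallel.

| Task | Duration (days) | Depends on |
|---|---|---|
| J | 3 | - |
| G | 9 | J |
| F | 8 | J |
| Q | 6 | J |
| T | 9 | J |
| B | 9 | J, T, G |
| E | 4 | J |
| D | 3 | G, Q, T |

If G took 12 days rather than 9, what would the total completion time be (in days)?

The binding path is J→G→B = 3+9+9 = 21; finish at 21 days.
G lies on that path, so at 12 days the path becomes 24 days.
The critical path is still J→G→B; finish is now 24 days.

24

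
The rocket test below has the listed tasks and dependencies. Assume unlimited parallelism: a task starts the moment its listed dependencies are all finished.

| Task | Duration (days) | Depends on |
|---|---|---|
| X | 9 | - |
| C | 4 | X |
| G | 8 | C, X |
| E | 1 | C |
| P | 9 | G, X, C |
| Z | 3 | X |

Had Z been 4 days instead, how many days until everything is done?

30

The binding path is X→C→G→P = 9+4+8+9 = 30; finish at 30 days.
Z has 18 days of float (longest path through it is 12).
The critical path is still X→C→G→P; finish is now 30 days.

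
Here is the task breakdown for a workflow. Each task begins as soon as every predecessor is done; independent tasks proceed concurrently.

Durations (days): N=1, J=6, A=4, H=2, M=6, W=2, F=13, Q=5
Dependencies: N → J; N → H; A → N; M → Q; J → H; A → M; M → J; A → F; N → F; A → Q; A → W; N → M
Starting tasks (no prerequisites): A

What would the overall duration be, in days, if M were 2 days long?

Baseline: A→N→M→J→H = 4+1+6+6+2 = 19 → 19 days.
Since M is critical, the -4 change carries straight to that chain (now 15 days).
New critical path: A→N→F = 4+1+13 = 18 ⇒ 18 days.

18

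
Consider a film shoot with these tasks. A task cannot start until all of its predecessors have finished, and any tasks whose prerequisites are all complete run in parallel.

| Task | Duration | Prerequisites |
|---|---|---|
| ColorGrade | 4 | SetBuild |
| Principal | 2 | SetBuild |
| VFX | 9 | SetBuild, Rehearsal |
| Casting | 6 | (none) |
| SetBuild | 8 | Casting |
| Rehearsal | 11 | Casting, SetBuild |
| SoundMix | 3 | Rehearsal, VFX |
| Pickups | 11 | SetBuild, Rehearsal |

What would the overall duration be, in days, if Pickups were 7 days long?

37

Actual critical path: Casting→SetBuild→Rehearsal→VFX→SoundMix = 6+8+11+9+3 = 37 ⇒ 37 days.
Pickups is off the critical path — its longest chain is 36 days, giving 1 of slack.
No other chain overtakes it, so the finish is 37 days.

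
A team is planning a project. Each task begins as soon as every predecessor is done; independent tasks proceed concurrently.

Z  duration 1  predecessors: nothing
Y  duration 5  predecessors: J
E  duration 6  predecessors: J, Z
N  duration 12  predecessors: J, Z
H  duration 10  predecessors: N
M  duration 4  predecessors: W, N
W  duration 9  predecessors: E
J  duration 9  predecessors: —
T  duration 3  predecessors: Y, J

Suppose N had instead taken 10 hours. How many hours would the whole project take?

The binding path is J→N→H = 9+12+10 = 31; finish at 31 hours.
N is on the critical path; changing it to 10 makes that path 29 hours.
That remains the longest chain; total 29 hours.

29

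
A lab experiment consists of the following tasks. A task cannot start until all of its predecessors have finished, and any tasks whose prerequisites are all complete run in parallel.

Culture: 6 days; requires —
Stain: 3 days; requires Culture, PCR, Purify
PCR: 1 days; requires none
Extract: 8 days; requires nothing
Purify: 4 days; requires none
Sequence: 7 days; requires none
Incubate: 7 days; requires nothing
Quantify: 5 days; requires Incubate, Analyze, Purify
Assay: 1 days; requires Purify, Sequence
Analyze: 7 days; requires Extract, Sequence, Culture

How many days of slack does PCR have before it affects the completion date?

16

The longest chain is Extract→Analyze→Quantify = 8+7+5 = 20; overall finish 20 days.
The longest chain containing PCR totals 4 days.
Float = 20 − 4 = 16.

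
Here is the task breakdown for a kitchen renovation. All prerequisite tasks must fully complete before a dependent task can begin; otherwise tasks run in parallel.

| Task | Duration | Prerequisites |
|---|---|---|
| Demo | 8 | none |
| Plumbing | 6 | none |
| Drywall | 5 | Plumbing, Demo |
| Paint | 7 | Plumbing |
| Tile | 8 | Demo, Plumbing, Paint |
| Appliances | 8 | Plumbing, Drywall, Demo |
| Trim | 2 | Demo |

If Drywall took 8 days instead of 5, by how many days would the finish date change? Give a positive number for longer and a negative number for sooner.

Actual critical path: Demo→Drywall→Appliances = 8+5+8 = 21 ⇒ 21 days.
Since Drywall is critical, the +3 change carries straight to that chain (now 24 days).
That remains the longest chain; total 24 days.
Change in finish: 24 − 21 = +3 days.

3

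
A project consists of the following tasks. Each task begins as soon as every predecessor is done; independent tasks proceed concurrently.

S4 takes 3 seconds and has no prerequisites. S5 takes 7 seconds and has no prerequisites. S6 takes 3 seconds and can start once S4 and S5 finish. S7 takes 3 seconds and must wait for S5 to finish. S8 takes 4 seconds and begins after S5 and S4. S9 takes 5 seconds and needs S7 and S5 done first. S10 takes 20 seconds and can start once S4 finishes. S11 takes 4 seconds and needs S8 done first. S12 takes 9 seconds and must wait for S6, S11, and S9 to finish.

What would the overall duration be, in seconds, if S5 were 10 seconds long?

Baseline: S5→S7→S9→S12 = 7+3+5+9 = 24 → 24 seconds.
S5 lies on that path, so at 10 seconds the path becomes 27 seconds.
No other chain overtakes it, so the finish is 27 seconds.

27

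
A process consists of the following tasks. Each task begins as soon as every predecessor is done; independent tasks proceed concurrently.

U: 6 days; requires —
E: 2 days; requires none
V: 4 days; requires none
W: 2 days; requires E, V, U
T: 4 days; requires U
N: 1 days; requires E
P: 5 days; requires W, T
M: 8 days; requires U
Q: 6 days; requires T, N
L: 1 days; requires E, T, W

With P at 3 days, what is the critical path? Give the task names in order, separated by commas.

Critical path before the change: U→T→Q = 6+4+6 = 16 giving 16 days.
P is off the critical path — its longest chain is 15 days, giving 1 of slack.
The critical path is still U→T→Q; finish is now 16 days.

U, T, Q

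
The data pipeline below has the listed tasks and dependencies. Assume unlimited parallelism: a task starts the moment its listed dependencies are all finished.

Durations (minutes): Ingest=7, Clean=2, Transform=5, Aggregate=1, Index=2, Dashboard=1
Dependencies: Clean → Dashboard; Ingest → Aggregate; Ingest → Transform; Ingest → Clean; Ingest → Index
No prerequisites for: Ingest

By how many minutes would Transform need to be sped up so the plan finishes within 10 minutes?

2

Current finish: 12 minutes; target: 10.
Transform is on every critical path, so each minute cut from Transform cuts the finish by one (this holds down to a finish of 10).
Need 12 − 10 = 2 minutes off Transform → Transform becomes 3 minutes, finish becomes 10.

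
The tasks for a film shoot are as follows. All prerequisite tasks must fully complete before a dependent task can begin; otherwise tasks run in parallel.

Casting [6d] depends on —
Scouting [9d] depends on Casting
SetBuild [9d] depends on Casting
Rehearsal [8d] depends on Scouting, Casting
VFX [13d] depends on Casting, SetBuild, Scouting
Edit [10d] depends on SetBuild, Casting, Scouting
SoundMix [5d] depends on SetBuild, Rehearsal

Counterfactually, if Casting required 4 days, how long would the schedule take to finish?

As given, the longest chain is Casting→Scouting→Rehearsal→SoundMix = 6+9+8+5 = 28, so the finish is 28 days.
Casting lies on that path, so at 4 days the path becomes 26 days.
That remains the longest chain; total 26 days.

26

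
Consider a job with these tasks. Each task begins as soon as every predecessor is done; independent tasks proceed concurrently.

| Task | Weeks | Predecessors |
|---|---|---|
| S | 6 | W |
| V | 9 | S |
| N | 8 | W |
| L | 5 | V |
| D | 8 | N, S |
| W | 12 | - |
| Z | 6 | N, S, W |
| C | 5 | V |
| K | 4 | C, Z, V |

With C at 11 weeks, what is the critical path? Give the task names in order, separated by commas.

W, S, V, C, K

The binding path is W→S→V→C→K = 12+6+9+5+4 = 36; finish at 36 weeks.
C lies on that path, so at 11 weeks the path becomes 42 weeks.
No other chain overtakes it, so the finish is 42 weeks.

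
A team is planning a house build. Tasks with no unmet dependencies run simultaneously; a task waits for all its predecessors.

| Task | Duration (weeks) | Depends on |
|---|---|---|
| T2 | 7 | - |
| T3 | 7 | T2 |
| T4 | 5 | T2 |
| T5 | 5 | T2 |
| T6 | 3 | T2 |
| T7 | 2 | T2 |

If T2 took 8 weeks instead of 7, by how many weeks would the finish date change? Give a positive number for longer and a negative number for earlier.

1

Critical path before the change: T2→T3 = 7+7 = 14 giving 14 weeks.
T2 is on the critical path; changing it to 8 makes that path 15 weeks.
No other chain overtakes it, so the finish is 15 weeks.
Change in finish: 15 − 14 = +1 weeks.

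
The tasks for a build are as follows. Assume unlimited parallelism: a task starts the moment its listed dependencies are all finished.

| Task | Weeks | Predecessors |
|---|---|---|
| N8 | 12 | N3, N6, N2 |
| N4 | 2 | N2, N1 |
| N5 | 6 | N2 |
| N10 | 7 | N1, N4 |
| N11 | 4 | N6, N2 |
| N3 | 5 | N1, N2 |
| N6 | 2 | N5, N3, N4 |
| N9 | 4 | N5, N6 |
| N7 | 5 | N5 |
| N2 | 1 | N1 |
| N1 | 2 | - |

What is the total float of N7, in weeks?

The longest chain is N1→N2→N5→N6→N8 = 2+1+6+2+12 = 23; overall finish 23 weeks.
Longest path through N7: 14 weeks (earliest finish 14, latest finish 23).
Float = 23 − 14 = 9.

9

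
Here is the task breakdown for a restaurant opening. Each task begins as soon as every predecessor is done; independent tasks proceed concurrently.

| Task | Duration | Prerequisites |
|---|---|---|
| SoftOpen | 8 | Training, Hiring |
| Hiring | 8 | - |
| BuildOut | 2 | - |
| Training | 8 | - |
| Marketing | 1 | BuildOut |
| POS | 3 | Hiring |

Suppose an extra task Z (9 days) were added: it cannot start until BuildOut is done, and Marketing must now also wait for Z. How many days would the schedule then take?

Originally the schedule takes 16 days.
With Z inserted, Marketing now waits for max(BuildOut, Z).
New critical path: Hiring→SoftOpen = 8+8 = 16 ⇒ 16 days.

16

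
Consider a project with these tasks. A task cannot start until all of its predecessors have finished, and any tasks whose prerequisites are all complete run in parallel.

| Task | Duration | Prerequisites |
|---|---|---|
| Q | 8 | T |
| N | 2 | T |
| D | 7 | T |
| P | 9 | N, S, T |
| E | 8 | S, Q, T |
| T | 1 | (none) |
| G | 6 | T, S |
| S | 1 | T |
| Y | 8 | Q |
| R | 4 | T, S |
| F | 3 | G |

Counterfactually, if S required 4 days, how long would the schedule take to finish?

The binding path is T→Q→E = 1+8+8 = 17; finish at 17 days.
S has 6 days of float (longest path through it is 11).
The critical path is still T→Q→E; finish is now 17 days.

17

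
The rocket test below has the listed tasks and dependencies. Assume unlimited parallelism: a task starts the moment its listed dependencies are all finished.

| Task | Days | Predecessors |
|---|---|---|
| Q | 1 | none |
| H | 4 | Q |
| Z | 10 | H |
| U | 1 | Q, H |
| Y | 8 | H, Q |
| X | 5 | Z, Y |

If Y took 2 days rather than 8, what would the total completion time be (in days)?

20

Baseline: Q→H→Z→X = 1+4+10+5 = 20 → 20 days.
The longest path through Y is only 18 days, so Y has float 2.
That remains the longest chain; total 20 days.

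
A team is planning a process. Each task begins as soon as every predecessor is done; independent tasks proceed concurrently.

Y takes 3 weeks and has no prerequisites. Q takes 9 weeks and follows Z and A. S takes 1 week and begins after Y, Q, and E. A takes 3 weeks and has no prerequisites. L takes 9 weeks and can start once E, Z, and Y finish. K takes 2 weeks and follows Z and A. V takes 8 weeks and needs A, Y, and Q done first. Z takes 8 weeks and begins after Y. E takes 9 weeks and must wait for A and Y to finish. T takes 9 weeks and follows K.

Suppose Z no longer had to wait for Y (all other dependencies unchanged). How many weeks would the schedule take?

25

With the dependency in place, Y→Z→Q→V = 3+8+9+8 = 28 sets the finish at 28 weeks.
Without Y→Z, Z's earliest start moves from 3 to 0.
The longest chain is now Z→Q→V = 8+9+8 = 25, so the schedule takes 25 weeks.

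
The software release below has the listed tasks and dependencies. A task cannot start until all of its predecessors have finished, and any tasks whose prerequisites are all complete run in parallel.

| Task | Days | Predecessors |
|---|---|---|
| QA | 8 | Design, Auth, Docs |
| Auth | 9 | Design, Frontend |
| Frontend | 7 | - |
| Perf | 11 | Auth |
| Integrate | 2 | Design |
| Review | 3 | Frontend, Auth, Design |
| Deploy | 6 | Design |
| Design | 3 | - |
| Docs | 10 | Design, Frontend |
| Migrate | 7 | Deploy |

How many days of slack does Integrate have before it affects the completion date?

22

The longest chain is Frontend→Auth→Perf = 7+9+11 = 27; overall finish 27 days.
Integrate finishes as early as 5 and must finish by 27.
So Integrate can slip 27 − 5 = 22 days.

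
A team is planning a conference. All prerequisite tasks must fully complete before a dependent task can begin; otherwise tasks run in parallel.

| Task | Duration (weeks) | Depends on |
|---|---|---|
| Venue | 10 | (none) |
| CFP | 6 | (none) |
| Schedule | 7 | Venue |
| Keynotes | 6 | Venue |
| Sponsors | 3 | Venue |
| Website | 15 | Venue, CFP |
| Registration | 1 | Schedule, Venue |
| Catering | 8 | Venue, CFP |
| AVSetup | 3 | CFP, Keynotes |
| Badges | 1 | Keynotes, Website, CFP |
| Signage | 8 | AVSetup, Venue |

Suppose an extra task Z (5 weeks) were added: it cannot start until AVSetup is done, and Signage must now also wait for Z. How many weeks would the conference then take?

32

Originally the conference takes 27 weeks.
With Z inserted, Signage now waits for max(AVSetup, Venue, Z).
New critical path: Venue→Keynotes→AVSetup→Z→Signage = 10+6+3+5+8 = 32 ⇒ 32 weeks.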